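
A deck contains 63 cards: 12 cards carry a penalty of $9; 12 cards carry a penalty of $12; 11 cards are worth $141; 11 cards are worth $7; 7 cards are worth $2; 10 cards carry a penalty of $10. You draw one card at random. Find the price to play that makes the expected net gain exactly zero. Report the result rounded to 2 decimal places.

E[payout] = (12/63)·(-9) + (12/63)·(-12) + (11/63)·141 + (11/63)·7 + (7/63)·2 + (10/63)·(-10) = 430/21
Fair fee = E[payout] = 430/21 ≈ $20.48

$20.48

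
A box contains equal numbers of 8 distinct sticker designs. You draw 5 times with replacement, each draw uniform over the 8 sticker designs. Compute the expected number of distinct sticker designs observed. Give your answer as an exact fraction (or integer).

Let Xⱼ=1 if type j appears at least once. P(Xⱼ=1) = 1 − ((8−1)/8)^5 = 15961/32768.
E[#distinct] = 8·15961/32768 = 15961/4096.

15961/4096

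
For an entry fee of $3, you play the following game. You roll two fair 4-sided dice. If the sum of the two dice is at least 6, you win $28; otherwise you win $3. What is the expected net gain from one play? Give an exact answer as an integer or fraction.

75/8 dollars

E[payout] = (5/8)·3 + (3/8)·28 = 99/8
Expected profit = 99/8 − 3 = 75/8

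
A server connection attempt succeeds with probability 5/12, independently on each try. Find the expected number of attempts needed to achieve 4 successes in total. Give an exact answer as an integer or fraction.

By linearity (sum of 4 independent geometric waits), E[trials] = 4/p = 4/(5/12) = 48/5.

48/5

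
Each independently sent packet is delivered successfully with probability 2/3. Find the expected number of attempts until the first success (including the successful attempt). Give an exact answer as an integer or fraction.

For a geometric distribution, E[trials] = 1/p = 1/(2/3) = 3/2.

3/2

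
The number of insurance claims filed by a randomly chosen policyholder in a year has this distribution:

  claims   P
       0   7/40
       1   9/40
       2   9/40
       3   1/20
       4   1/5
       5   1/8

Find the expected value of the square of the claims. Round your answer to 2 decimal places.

7.90

E[X²] = (7/40)·0 + (9/40)·1 + (9/40)·4 + (1/20)·9 + (1/5)·16 + (1/8)·25
     = 79/10 ≈ 7.90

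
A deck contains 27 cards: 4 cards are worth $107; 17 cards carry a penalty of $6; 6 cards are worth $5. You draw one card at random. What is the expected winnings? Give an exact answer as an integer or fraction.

356/27 dollars

E[payout] = (4/27)·107 + (17/27)·(-6) + (6/27)·5 = 356/27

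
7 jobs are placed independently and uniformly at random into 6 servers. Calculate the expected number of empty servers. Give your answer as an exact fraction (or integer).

Let Xⱼ=1 if server j is empty. P(Xⱼ=1) = ((6-1)/6)^7 = 78125/279936.
By linearity, E[#empty] = 6·78125/279936 = 78125/46656.

78125/46656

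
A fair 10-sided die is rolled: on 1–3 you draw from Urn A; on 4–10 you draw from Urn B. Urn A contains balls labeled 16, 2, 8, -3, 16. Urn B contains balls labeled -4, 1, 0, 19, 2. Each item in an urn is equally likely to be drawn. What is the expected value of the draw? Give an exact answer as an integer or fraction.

E[X | Urn A] = (16 + 2 + 8 − 3 + 16)/5 = 39/5
E[X | Urn B] = (-4 + 1 + 0 + 19 + 2)/5 = 18/5
E[X] = (3/10)·39/5 + (7/10)·18/5 = 243/50

243/50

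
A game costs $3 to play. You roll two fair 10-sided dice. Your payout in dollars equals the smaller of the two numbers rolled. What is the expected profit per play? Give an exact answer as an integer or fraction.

Distribution of the smaller of the two numbers rolled: 1 w.p. 19/100, 2 w.p. 17/100, 3 w.p. 3/20, 4 w.p. 13/100, 5 w.p. 11/100, 6 w.p. 9/100, …
E[payout] = (19/100)·1 + (17/100)·2 + (3/20)·3 + (13/100)·4 + (11/100)·5 + (9/100)·6 + (7/100)·7 + (1/20)·8 + (3/100)·9 + (1/100)·10 = 77/20
Expected profit = 77/20 − 3 = 17/20

17/20 dollars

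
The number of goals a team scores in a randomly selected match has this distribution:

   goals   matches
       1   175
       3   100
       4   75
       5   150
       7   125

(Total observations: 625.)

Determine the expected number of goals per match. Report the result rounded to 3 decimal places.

3.840

Total = 625, so P(goals=1) = 175/625, etc.
E[X] = (7/25)·1 + (4/25)·3 + (3/25)·4 + (6/25)·5 + (1/5)·7
     = 96/25 ≈ 3.840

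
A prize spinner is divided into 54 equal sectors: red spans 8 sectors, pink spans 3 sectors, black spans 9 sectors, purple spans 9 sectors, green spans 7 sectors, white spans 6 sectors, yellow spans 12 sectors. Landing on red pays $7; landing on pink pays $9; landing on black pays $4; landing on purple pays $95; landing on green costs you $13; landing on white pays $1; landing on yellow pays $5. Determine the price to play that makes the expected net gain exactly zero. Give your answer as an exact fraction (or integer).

949/54 dollars

E[payout] = (8/54)·7 + (3/54)·9 + (9/54)·4 + (9/54)·95 + (7/54)·(-13) + (6/54)·1 + (12/54)·5 = 949/54
Fair fee = E[payout] = 949/54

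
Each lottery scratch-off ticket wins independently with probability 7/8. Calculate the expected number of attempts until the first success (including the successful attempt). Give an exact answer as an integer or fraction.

For a geometric distribution, E[trials] = 1/p = 1/(7/8) = 8/7.

8/7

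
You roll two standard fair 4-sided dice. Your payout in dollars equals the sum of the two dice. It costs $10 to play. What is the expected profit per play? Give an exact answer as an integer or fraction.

Distribution of the sum of the two dice: 2 w.p. 1/16, 3 w.p. 1/8, 4 w.p. 3/16, 5 w.p. 1/4, 6 w.p. 3/16, 7 w.p. 1/8, …
E[payout] = (1/16)·2 + (1/8)·3 + (3/16)·4 + (1/4)·5 + (3/16)·6 + (1/8)·7 + (1/16)·8 = 5
Expected profit = 5 − 10 = -5

-$5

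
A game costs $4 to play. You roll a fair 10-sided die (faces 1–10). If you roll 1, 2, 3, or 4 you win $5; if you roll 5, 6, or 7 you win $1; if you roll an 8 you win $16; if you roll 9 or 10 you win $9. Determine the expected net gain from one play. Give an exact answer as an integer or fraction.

17/10 dollars

E[payout] = (3/10)·1 + (2/5)·5 + (1/5)·9 + (1/10)·16 = 57/10
Expected profit = 57/10 − 4 = 17/10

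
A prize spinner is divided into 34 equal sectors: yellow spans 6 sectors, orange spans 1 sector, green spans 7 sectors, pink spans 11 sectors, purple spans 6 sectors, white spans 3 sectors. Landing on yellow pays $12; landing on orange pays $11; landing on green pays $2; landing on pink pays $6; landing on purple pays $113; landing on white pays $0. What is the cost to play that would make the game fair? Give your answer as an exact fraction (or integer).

E[payout] = (6/34)·12 + (1/34)·11 + (7/34)·2 + (11/34)·6 + (6/34)·113 + (3/34)·0 = 841/34
Fair fee = E[payout] = 841/34

841/34 dollars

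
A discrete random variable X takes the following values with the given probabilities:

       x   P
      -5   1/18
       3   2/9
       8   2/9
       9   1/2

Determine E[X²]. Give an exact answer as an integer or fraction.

E[X²] = (1/18)·25 + (2/9)·9 + (2/9)·64 + (1/2)·81
     = 523/9

523/9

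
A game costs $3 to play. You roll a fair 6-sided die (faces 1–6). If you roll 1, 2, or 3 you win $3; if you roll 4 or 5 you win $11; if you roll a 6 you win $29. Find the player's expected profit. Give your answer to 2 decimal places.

$7.00

E[payout] = (1/2)·3 + (1/3)·11 + (1/6)·29 = 10
Expected profit = 10 − 3 = 7 ≈ $7.00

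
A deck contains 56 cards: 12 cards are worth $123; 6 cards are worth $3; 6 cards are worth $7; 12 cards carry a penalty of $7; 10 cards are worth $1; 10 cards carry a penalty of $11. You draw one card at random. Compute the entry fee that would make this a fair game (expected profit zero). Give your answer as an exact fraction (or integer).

169/7 dollars

E[payout] = (12/56)·123 + (6/56)·3 + (6/56)·7 + (12/56)·(-7) + (10/56)·1 + (10/56)·(-11) = 169/7
Fair fee = E[payout] = 169/7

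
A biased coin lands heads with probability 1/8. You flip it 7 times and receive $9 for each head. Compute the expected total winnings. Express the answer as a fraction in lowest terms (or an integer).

E[#heads] = 7·1/8 = 7/8 (linearity over flips).
E[winnings] = 9·7/8 = 63/8.

63/8 dollars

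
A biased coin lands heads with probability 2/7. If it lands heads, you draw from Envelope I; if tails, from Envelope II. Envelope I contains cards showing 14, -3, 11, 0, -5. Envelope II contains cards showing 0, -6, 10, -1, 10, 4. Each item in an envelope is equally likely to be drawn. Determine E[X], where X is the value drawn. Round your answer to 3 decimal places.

2.995

E[X | Envelope I] = (14 − 3 + 11 + 0 − 5)/5 = 17/5
E[X | Envelope II] = (0 − 6 + 10 − 1 + 10 + 4)/6 = 17/6
E[X] = (2/7)·17/5 + (5/7)·17/6 = 629/210 ≈ 2.995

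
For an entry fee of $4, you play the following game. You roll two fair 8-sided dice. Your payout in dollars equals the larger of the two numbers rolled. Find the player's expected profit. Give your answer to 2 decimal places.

$1.81

Distribution of the larger of the two numbers rolled: 1 w.p. 1/64, 2 w.p. 3/64, 3 w.p. 5/64, 4 w.p. 7/64, 5 w.p. 9/64, 6 w.p. 11/64, …
E[payout] = (1/64)·1 + (3/64)·2 + (5/64)·3 + (7/64)·4 + (9/64)·5 + (11/64)·6 + (13/64)·7 + (15/64)·8 = 93/16
Expected profit = 93/16 − 4 = 29/16 ≈ $1.81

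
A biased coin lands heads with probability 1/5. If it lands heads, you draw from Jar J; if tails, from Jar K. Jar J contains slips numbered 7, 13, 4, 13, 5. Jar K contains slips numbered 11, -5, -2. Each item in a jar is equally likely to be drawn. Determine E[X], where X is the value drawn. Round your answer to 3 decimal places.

2.747

E[X | Jar J] = (7 + 13 + 4 + 13 + 5)/5 = 42/5
E[X | Jar K] = (11 − 5 − 2)/3 = 4/3
E[X] = (1/5)·42/5 + (4/5)·4/3 = 206/75 ≈ 2.747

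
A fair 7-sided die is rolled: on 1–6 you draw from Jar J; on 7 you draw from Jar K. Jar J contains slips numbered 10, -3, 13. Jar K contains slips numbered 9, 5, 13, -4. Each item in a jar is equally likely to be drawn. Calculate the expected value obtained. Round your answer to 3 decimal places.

E[X | Jar J] = (10 − 3 + 13)/3 = 20/3
E[X | Jar K] = (9 + 5 + 13 − 4)/4 = 23/4
E[X] = (6/7)·20/3 + (1/7)·23/4 = 183/28 ≈ 6.536

6.536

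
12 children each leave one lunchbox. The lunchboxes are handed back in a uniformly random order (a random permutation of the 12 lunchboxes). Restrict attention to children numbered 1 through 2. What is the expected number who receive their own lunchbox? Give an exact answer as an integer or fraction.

1/6

Let Xᵢ = 1 if person i gets their own lunchbox. For each i, P(Xᵢ=1) = 1/12.
By linearity of expectation, E[X₁+…+X_2] = 2·(1/12) = 1/6.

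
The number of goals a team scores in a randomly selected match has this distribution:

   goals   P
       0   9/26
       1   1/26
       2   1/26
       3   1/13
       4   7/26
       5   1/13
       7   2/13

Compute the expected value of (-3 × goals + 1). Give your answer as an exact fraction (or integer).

E[-3x+1] = (9/26)·1 + (1/26)·(-2) + (1/26)·(-5) + (1/13)·(-8) + (7/26)·(-11) + (1/13)·(-14) + (2/13)·(-20)
     = -199/26

-199/26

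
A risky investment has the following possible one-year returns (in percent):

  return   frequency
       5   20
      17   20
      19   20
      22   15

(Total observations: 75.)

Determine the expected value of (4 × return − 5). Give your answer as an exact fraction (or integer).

Total = 75, so P(return=5) = 20/75, etc.
E[4x-5] = (4/15)·15 + (4/15)·63 + (4/15)·71 + (1/5)·83
     = 169/3

169/3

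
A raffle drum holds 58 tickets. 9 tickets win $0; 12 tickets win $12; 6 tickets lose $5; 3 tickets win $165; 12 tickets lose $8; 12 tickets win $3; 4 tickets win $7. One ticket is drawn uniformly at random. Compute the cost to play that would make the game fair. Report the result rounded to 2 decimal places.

$9.95

E[payout] = (9/58)·0 + (12/58)·12 + (6/58)·(-5) + (3/58)·165 + (12/58)·(-8) + (12/58)·3 + (4/58)·7 = 577/58
Fair fee = E[payout] = 577/58 ≈ $9.95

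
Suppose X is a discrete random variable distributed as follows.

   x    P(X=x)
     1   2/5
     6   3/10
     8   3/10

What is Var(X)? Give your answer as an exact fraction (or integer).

E[X] = (2/5)·1 + (3/10)·6 + (3/10)·8 = 23/5
E[X²] = (2/5)·1 + (3/10)·36 + (3/10)·64 = 152/5
Var(X) = 152/5 − (23/5)² = 231/25

231/25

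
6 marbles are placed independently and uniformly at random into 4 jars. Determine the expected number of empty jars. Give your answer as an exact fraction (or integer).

Let Xⱼ=1 if jar j is empty. P(Xⱼ=1) = ((4-1)/4)^6 = 729/4096.
By linearity, E[#empty] = 4·729/4096 = 729/1024.

729/1024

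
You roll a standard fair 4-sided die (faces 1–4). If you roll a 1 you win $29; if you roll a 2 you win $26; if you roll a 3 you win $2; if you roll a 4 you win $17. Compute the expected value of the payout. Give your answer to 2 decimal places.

$18.50

E[payout] = (1/4)·2 + (1/4)·17 + (1/4)·26 + (1/4)·29 = 37/2
≈ $18.50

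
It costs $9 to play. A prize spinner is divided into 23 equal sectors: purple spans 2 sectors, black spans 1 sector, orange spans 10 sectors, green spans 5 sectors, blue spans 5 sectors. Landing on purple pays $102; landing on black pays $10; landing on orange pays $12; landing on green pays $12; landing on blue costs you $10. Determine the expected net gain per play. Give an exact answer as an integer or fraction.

E[payout] = (2/23)·102 + (1/23)·10 + (10/23)·12 + (5/23)·12 + (5/23)·(-10) = 344/23
Expected profit = 344/23 − 9 = 137/23

137/23 dollars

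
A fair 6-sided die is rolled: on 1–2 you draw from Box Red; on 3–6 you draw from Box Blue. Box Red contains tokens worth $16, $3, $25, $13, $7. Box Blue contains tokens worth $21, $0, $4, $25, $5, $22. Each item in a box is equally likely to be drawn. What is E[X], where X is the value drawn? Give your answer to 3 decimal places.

E[X | Box Red] = (16 + 3 + 25 + 13 + 7)/5 = 64/5
E[X | Box Blue] = (21 + 0 + 4 + 25 + 5 + 22)/6 = 77/6
E[X] = (1/3)·64/5 + (2/3)·77/6 = 577/45 ≈ 12.822

$12.822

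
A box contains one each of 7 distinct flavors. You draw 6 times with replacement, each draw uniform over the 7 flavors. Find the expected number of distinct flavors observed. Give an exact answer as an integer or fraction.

70993/16807

Let Xⱼ=1 if type j appears at least once. P(Xⱼ=1) = 1 − ((7−1)/7)^6 = 70993/117649.
E[#distinct] = 7·70993/117649 = 70993/16807.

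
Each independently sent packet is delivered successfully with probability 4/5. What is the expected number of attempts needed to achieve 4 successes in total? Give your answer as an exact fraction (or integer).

5

By linearity (sum of 4 independent geometric waits), E[trials] = 4/p = 4/(4/5) = 5.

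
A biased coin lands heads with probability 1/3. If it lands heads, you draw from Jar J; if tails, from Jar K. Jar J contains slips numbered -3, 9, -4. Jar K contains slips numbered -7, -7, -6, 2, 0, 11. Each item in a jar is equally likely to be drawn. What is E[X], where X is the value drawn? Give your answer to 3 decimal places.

-0.556

E[X | Jar J] = (-3 + 9 − 4)/3 = 2/3
E[X | Jar K] = (-7 − 7 − 6 + 2 + 0 + 11)/6 = -7/6
E[X] = (1/3)·2/3 + (2/3)·(-7/6) = -5/9 ≈ -0.556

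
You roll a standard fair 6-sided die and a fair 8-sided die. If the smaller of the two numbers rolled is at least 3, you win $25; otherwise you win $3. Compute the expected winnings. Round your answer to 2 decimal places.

$14.00

E[payout] = (1/2)·3 + (1/2)·25 = 14
≈ $14.00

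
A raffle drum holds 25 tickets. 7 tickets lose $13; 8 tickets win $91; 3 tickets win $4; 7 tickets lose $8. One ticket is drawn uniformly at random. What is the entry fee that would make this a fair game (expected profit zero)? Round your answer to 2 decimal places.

E[payout] = (7/25)·(-13) + (8/25)·91 + (3/25)·4 + (7/25)·(-8) = 593/25
Fair fee = E[payout] = 593/25 ≈ $23.72

$23.72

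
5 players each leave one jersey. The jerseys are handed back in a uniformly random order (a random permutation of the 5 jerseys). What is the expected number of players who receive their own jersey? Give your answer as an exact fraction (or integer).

1

Let Xᵢ = 1 if person i gets their own jersey. For each i, P(Xᵢ=1) = 1/5.
By linearity of expectation, E[X₁+…+X_5] = 5·(1/5) = 1.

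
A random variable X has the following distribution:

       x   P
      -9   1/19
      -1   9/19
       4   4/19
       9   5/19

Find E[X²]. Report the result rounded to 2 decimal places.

E[X²] = (1/19)·81 + (9/19)·1 + (4/19)·16 + (5/19)·81
     = 559/19 ≈ 29.42

29.42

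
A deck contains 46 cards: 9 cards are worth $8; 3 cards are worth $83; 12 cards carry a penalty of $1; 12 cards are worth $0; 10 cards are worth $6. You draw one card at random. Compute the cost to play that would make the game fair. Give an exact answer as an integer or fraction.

E[payout] = (9/46)·8 + (3/46)·83 + (12/46)·(-1) + (12/46)·0 + (10/46)·6 = 369/46
Fair fee = E[payout] = 369/46

369/46 dollars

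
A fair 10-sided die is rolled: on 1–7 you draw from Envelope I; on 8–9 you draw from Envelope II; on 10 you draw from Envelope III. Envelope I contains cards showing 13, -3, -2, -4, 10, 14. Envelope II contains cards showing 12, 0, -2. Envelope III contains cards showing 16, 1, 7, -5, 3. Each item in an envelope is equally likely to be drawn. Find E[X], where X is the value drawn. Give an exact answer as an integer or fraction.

E[X | Envelope I] = (13 − 3 − 2 − 4 + 10 + 14)/6 = 14/3
E[X | Envelope II] = (12 + 0 − 2)/3 = 10/3
E[X | Envelope III] = (16 + 1 + 7 − 5 + 3)/5 = 22/5
E[X] = (7/10)·14/3 + (1/5)·10/3 + (1/10)·22/5 = 328/75

328/75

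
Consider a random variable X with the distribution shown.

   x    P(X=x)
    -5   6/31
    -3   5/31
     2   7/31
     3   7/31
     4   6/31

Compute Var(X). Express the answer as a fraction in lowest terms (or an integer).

E[X] = (6/31)·(-5) + (5/31)·(-3) + (7/31)·2 + (7/31)·3 + (6/31)·4 = 14/31
E[X²] = (6/31)·25 + (5/31)·9 + (7/31)·4 + (7/31)·9 + (6/31)·16 = 382/31
Var(X) = 382/31 − (14/31)² = 11646/961

11646/961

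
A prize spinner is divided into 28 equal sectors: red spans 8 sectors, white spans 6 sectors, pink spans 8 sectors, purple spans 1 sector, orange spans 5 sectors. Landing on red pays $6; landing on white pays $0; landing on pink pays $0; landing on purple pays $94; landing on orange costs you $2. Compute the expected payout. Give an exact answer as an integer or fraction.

E[payout] = (8/28)·6 + (6/28)·0 + (8/28)·0 + (1/28)·94 + (5/28)·(-2) = 33/7

33/7 dollars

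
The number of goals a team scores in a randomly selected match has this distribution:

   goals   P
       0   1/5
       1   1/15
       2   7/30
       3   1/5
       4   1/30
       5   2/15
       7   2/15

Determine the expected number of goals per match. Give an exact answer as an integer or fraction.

E[X] = (1/5)·0 + (1/15)·1 + (7/30)·2 + (1/5)·3 + (1/30)·4 + (2/15)·5 + (2/15)·7
     = 43/15

43/15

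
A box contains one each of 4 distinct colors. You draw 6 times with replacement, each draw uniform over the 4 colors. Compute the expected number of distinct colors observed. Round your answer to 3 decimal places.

3.288

Let Xⱼ=1 if type j appears at least once. P(Xⱼ=1) = 1 − ((4−1)/4)^6 = 3367/4096.
E[#distinct] = 4·3367/4096 = 3367/1024.
≈ 3.288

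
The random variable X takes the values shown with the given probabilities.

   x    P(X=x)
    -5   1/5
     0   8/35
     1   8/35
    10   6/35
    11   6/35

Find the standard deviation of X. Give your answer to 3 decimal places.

5.926

E[X] = 99/35, E[X²] = 1509/35
Var(X) = E[X²] − (E[X])² = 1509/35 − 9801/1225 = 43014/1225
SD(X) = √(43014/1225) ≈ 5.926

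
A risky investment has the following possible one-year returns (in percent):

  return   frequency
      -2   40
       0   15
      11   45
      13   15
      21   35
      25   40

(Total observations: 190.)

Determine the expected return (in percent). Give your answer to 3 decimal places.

12.342

Total = 190, so P(return=-2) = 40/190, etc.
E[X] = (4/19)·(-2) + (3/38)·0 + (9/38)·11 + (3/38)·13 + (7/38)·21 + (4/19)·25
     = 469/38 ≈ 12.342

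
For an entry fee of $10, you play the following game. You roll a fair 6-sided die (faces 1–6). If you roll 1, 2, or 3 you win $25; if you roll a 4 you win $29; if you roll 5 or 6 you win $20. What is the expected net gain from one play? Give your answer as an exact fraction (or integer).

$14

E[payout] = (1/3)·20 + (1/2)·25 + (1/6)·29 = 24
Expected profit = 24 − 10 = 14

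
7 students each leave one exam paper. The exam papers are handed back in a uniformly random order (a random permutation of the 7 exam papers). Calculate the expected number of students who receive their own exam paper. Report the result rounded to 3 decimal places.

Let Xᵢ = 1 if person i gets their own exam paper. For each i, P(Xᵢ=1) = 1/7.
By linearity of expectation, E[X₁+…+X_7] = 7·(1/7) = 1.
≈ 1.000

1.000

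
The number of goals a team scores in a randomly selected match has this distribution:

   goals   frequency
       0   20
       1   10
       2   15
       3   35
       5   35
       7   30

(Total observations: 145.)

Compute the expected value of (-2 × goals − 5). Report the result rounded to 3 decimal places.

Total = 145, so P(goals=0) = 20/145, etc.
E[-2x-5] = (4/29)·(-5) + (2/29)·(-7) + (3/29)·(-9) + (7/29)·(-11) + (7/29)·(-15) + (6/29)·(-19)
     = -357/29 ≈ -12.310

-12.310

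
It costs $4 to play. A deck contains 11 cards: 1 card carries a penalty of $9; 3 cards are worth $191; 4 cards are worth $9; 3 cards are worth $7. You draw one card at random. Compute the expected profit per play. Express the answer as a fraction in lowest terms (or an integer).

E[payout] = (1/11)·(-9) + (3/11)·191 + (4/11)·9 + (3/11)·7 = 621/11
Expected profit = 621/11 − 4 = 577/11

577/11 dollars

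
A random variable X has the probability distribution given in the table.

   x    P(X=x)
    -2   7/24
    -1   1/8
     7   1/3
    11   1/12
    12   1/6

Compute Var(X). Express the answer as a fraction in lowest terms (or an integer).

E[X] = (7/24)·(-2) + (1/8)·(-1) + (1/3)·7 + (1/12)·11 + (1/6)·12 = 109/24
E[X²] = (7/24)·4 + (1/8)·1 + (1/3)·49 + (1/12)·121 + (1/6)·144 = 1241/24
Var(X) = 1241/24 − (109/24)² = 17903/576

17903/576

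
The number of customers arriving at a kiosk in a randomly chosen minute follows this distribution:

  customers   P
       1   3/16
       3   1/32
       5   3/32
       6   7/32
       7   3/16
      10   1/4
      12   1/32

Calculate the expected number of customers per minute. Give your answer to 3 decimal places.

6.250

E[X] = (3/16)·1 + (1/32)·3 + (3/32)·5 + (7/32)·6 + (3/16)·7 + (1/4)·10 + (1/32)·12
     = 25/4 ≈ 6.250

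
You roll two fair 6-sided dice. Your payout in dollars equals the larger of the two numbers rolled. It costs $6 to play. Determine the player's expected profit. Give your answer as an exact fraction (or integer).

-55/36 dollars

Distribution of the larger of the two numbers rolled: 1 w.p. 1/36, 2 w.p. 1/12, 3 w.p. 5/36, 4 w.p. 7/36, 5 w.p. 1/4, 6 w.p. 11/36
E[payout] = (1/36)·1 + (1/12)·2 + (5/36)·3 + (7/36)·4 + (1/4)·5 + (11/36)·6 = 161/36
Expected profit = 161/36 − 6 = -55/36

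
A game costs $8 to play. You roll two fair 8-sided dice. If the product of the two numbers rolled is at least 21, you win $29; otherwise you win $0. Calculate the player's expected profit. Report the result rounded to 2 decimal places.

E[payout] = (19/32)·0 + (13/32)·29 = 377/32
Expected profit = 377/32 − 8 = 121/32 ≈ $3.78

$3.78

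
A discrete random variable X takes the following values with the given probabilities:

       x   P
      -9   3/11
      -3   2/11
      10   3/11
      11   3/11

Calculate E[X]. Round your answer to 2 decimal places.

2.73

E[X] = (3/11)·(-9) + (2/11)·(-3) + (3/11)·10 + (3/11)·11
     = 30/11 ≈ 2.73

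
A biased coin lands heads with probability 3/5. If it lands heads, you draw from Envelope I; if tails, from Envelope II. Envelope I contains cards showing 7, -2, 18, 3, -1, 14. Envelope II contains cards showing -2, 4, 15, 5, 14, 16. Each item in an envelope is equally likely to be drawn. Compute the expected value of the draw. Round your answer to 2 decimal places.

7.37

E[X | Envelope I] = (7 − 2 + 18 + 3 − 1 + 14)/6 = 13/2
E[X | Envelope II] = (-2 + 4 + 15 + 5 + 14 + 16)/6 = 26/3
E[X] = (3/5)·13/2 + (2/5)·26/3 = 221/30 ≈ 7.37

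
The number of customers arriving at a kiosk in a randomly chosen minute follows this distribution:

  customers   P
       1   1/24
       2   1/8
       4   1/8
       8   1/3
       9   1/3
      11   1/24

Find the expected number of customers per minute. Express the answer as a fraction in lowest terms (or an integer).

83/12

E[X] = (1/24)·1 + (1/8)·2 + (1/8)·4 + (1/3)·8 + (1/3)·9 + (1/24)·11
     = 83/12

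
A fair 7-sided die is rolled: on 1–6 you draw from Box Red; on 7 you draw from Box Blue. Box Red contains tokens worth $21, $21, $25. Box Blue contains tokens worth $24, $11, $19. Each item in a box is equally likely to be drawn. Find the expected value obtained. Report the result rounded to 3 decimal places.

$21.714

E[X | Box Red] = (21 + 21 + 25)/3 = 67/3
E[X | Box Blue] = (24 + 11 + 19)/3 = 18
E[X] = (6/7)·67/3 + (1/7)·18 = 152/7 ≈ 21.714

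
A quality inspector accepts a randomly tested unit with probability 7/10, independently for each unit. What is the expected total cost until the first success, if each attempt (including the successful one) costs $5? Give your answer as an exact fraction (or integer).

50/7 dollars

E[#attempts] = 1/p = 10/7; E[cost] = 5·10/7 = 50/7.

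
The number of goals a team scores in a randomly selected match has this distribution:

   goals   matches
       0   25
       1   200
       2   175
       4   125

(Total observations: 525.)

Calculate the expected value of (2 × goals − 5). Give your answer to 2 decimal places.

Total = 525, so P(goals=0) = 25/525, etc.
E[2x-5] = (1/21)·(-5) + (8/21)·(-3) + (1/3)·(-1) + (5/21)·3
     = -1 ≈ -1.00

-1.00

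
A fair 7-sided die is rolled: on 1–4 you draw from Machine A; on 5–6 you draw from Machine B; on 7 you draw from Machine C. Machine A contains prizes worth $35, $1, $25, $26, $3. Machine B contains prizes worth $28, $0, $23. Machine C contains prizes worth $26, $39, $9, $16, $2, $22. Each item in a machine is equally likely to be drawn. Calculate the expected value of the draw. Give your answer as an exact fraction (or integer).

125/7 dollars

E[X | Machine A] = (35 + 1 + 25 + 26 + 3)/5 = 18
E[X | Machine B] = (28 + 0 + 23)/3 = 17
E[X | Machine C] = (26 + 39 + 9 + 16 + 2 + 22)/6 = 19
E[X] = (4/7)·18 + (2/7)·17 + (1/7)·19 = 125/7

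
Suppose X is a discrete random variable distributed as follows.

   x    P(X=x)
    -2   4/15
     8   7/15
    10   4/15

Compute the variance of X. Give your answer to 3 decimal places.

23.182

E[X] = (4/15)·(-2) + (7/15)·8 + (4/15)·10 = 88/15
E[X²] = (4/15)·4 + (7/15)·64 + (4/15)·100 = 288/5
Var(X) = 288/5 − (88/15)² = 5216/225 ≈ 23.182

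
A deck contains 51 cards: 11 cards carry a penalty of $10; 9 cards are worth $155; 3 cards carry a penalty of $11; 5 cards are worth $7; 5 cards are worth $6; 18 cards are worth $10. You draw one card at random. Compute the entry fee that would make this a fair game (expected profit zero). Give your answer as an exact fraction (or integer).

E[payout] = (11/51)·(-10) + (9/51)·155 + (3/51)·(-11) + (5/51)·7 + (5/51)·6 + (18/51)·10 = 499/17
Fair fee = E[payout] = 499/17

499/17 dollars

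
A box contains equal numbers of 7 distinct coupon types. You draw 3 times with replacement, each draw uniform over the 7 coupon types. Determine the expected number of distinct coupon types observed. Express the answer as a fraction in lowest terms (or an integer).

Let Xⱼ=1 if type j appears at least once. P(Xⱼ=1) = 1 − ((7−1)/7)^3 = 127/343.
E[#distinct] = 7·127/343 = 127/49.

127/49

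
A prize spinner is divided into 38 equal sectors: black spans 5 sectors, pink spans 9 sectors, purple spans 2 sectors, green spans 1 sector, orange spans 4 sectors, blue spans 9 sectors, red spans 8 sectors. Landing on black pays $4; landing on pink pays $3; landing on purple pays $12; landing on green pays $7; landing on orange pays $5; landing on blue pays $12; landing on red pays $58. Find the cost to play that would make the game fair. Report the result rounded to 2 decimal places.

$17.63

E[payout] = (5/38)·4 + (9/38)·3 + (2/38)·12 + (1/38)·7 + (4/38)·5 + (9/38)·12 + (8/38)·58 = 335/19
Fair fee = E[payout] = 335/19 ≈ $17.63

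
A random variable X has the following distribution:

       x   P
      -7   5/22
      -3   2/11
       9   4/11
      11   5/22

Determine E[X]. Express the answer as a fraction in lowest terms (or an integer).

40/11

E[X] = (5/22)·(-7) + (2/11)·(-3) + (4/11)·9 + (5/22)·11
     = 40/11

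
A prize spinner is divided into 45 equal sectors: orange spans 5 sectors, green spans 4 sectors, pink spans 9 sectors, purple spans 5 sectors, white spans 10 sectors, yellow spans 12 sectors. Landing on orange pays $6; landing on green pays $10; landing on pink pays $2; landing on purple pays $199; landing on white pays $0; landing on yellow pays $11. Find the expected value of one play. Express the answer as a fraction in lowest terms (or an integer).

$27

E[payout] = (5/45)·6 + (4/45)·10 + (9/45)·2 + (5/45)·199 + (10/45)·0 + (12/45)·11 = 27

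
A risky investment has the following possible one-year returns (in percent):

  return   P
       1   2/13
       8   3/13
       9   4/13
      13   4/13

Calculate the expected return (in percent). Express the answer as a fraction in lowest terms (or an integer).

E[X] = (2/13)·1 + (3/13)·8 + (4/13)·9 + (4/13)·13
     = 114/13

114/13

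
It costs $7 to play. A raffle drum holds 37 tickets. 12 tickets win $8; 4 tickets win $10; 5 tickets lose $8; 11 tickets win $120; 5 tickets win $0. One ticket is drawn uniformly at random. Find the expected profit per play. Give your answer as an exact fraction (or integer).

1157/37 dollars

E[payout] = (12/37)·8 + (4/37)·10 + (5/37)·(-8) + (11/37)·120 + (5/37)·0 = 1416/37
Expected profit = 1416/37 − 7 = 1157/37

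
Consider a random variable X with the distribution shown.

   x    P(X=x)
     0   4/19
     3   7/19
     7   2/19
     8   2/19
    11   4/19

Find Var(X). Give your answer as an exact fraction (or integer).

E[X] = (4/19)·0 + (7/19)·3 + (2/19)·7 + (2/19)·8 + (4/19)·11 = 5
E[X²] = (4/19)·0 + (7/19)·9 + (2/19)·49 + (2/19)·64 + (4/19)·121 = 773/19
Var(X) = 773/19 − (5)² = 298/19

298/19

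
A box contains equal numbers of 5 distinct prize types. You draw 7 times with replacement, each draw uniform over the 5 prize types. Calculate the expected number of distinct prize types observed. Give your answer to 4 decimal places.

3.9514

Let Xⱼ=1 if type j appears at least once. P(Xⱼ=1) = 1 − ((5−1)/5)^7 = 61741/78125.
E[#distinct] = 5·61741/78125 = 61741/15625.
≈ 3.9514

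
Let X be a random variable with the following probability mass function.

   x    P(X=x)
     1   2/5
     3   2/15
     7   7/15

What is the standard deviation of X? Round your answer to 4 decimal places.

2.8158

E[X] = 61/15, E[X²] = 367/15
Var(X) = E[X²] − (E[X])² = 367/15 − 3721/225 = 1784/225
SD(X) = √(1784/225) ≈ 2.8158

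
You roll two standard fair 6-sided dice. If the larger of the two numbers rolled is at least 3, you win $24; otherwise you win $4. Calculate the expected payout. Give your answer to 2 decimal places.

$21.78

E[payout] = (1/9)·4 + (8/9)·24 = 196/9
≈ $21.78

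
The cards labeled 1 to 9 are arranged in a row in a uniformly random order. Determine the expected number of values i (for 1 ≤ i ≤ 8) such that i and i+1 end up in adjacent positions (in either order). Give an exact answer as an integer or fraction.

16/9

For each i ∈ {1,…,8}, let Xᵢ = 1 if i and i+1 are adjacent. P(Xᵢ=1) = 2·(9−1)!/9! = 2/9.
By linearity, E[ΣXᵢ] = (8)·(2/9) = 16/9.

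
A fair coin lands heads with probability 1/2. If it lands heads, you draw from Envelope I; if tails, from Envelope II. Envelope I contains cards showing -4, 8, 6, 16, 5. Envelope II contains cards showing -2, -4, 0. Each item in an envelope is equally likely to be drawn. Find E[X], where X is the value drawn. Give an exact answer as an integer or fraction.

21/10

E[X | Envelope I] = (-4 + 8 + 6 + 16 + 5)/5 = 31/5
E[X | Envelope II] = (-2 − 4 + 0)/3 = -2
E[X] = (1/2)·31/5 + (1/2)·(-2) = 21/10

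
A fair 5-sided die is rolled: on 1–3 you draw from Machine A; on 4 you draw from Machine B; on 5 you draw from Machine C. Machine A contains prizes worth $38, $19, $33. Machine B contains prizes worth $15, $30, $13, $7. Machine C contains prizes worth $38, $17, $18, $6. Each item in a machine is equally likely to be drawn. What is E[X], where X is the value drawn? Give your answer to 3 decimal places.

$25.200

E[X | Machine A] = (38 + 19 + 33)/3 = 30
E[X | Machine B] = (15 + 30 + 13 + 7)/4 = 65/4
E[X | Machine C] = (38 + 17 + 18 + 6)/4 = 79/4
E[X] = (3/5)·30 + (1/5)·65/4 + (1/5)·79/4 = 126/5 ≈ 25.200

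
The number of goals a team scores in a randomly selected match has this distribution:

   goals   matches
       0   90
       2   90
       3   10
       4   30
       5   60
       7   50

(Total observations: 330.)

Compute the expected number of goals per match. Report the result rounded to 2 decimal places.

Total = 330, so P(goals=0) = 90/330, etc.
E[X] = (3/11)·0 + (3/11)·2 + (1/33)·3 + (1/11)·4 + (2/11)·5 + (5/33)·7
     = 98/33 ≈ 2.97

2.97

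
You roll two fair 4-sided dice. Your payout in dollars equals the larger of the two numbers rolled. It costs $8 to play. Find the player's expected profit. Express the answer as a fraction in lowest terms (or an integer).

-39/8 dollars

Distribution of the larger of the two numbers rolled: 1 w.p. 1/16, 2 w.p. 3/16, 3 w.p. 5/16, 4 w.p. 7/16
E[payout] = (1/16)·1 + (3/16)·2 + (5/16)·3 + (7/16)·4 = 25/8
Expected profit = 25/8 − 8 = -39/8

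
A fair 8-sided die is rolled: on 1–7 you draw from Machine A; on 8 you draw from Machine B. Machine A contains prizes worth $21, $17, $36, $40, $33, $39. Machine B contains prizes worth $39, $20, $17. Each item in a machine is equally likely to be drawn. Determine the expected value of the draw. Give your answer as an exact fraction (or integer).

727/24 dollars

E[X | Machine A] = (21 + 17 + 36 + 40 + 33 + 39)/6 = 31
E[X | Machine B] = (39 + 20 + 17)/3 = 76/3
E[X] = (7/8)·31 + (1/8)·76/3 = 727/24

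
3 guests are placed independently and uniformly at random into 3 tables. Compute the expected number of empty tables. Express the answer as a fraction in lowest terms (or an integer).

8/9

Let Xⱼ=1 if table j is empty. P(Xⱼ=1) = ((3-1)/3)^3 = 8/27.
By linearity, E[#empty] = 3·8/27 = 8/9.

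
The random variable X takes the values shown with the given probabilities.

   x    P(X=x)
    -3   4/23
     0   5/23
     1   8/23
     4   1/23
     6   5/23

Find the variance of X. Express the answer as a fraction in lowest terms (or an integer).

E[X] = (4/23)·(-3) + (5/23)·0 + (8/23)·1 + (1/23)·4 + (5/23)·6 = 30/23
E[X²] = (4/23)·9 + (5/23)·0 + (8/23)·1 + (1/23)·16 + (5/23)·36 = 240/23
Var(X) = 240/23 − (30/23)² = 4620/529

4620/529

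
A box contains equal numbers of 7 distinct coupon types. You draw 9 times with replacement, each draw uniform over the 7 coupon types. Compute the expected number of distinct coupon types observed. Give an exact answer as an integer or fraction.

Let Xⱼ=1 if type j appears at least once. P(Xⱼ=1) = 1 − ((7−1)/7)^9 = 30275911/40353607.
E[#distinct] = 7·30275911/40353607 = 30275911/5764801.

30275911/5764801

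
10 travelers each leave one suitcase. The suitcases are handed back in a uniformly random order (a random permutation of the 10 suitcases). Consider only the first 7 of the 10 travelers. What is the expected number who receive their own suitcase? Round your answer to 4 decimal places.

Let Xᵢ = 1 if person i gets their own suitcase. For each i, P(Xᵢ=1) = 1/10.
By linearity of expectation, E[X₁+…+X_7] = 7·(1/10) = 7/10.
≈ 0.7000

0.7000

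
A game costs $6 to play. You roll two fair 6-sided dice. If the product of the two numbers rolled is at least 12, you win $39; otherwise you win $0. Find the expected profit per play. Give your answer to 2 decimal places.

E[payout] = (19/36)·0 + (17/36)·39 = 221/12
Expected profit = 221/12 − 6 = 149/12 ≈ $12.42

$12.42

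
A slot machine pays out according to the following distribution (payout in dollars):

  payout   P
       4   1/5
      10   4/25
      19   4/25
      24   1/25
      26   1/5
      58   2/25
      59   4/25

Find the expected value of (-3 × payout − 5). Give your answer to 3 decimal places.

E[-3x-5] = (1/5)·(-17) + (4/25)·(-35) + (4/25)·(-62) + (1/25)·(-77) + (1/5)·(-83) + (2/25)·(-179) + (4/25)·(-182)
     = -2051/25 ≈ -82.040

-82.040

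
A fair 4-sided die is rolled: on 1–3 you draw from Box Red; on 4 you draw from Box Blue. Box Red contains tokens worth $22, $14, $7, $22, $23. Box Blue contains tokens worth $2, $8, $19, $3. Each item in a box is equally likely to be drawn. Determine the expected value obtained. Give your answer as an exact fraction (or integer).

E[X | Box Red] = (22 + 14 + 7 + 22 + 23)/5 = 88/5
E[X | Box Blue] = (2 + 8 + 19 + 3)/4 = 8
E[X] = (3/4)·88/5 + (1/4)·8 = 76/5

76/5 dollars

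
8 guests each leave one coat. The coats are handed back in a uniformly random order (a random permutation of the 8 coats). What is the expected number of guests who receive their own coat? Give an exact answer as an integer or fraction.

Let Xᵢ = 1 if person i gets their own coat. For each i, P(Xᵢ=1) = 1/8.
By linearity of expectation, E[X₁+…+X_8] = 8·(1/8) = 1.

1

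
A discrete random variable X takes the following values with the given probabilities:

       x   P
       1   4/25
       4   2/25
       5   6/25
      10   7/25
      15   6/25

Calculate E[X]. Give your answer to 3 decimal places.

E[X] = (4/25)·1 + (2/25)·4 + (6/25)·5 + (7/25)·10 + (6/25)·15
     = 202/25 ≈ 8.080

8.080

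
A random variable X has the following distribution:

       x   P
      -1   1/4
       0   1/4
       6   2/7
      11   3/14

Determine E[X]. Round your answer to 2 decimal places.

E[X] = (1/4)·(-1) + (1/4)·0 + (2/7)·6 + (3/14)·11
     = 107/28 ≈ 3.82

3.82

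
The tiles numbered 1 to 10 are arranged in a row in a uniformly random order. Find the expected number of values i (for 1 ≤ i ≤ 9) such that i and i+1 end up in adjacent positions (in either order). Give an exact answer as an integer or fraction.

For each i ∈ {1,…,9}, let Xᵢ = 1 if i and i+1 are adjacent. P(Xᵢ=1) = 2·(10−1)!/10! = 2/10.
By linearity, E[ΣXᵢ] = (9)·(2/10) = 9/5.

9/5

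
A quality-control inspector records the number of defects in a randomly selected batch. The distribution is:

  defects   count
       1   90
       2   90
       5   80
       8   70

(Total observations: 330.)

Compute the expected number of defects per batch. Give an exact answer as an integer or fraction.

Total = 330, so P(defects=1) = 90/330, etc.
E[X] = (3/11)·1 + (3/11)·2 + (8/33)·5 + (7/33)·8
     = 41/11

41/11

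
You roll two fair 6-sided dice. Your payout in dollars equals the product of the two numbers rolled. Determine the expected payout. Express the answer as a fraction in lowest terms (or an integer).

Distribution of the product of the two numbers rolled: 1 w.p. 1/36, 2 w.p. 1/18, 3 w.p. 1/18, 4 w.p. 1/12, 5 w.p. 1/18, 6 w.p. 1/9, …
E[payout] = (1/36)·1 + (1/18)·2 + (1/18)·3 + (1/12)·4 + (1/18)·5 + (1/9)·6 + (1/18)·8 + (1/36)·9 + (1/18)·10 + (1/9)·12 + (1/18)·15 + (1/36)·16 + (1/18)·18 + (1/18)·20 + (1/18)·24 + (1/36)·25 + (1/18)·30 + (1/36)·36 = 49/4

49/4 dollars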